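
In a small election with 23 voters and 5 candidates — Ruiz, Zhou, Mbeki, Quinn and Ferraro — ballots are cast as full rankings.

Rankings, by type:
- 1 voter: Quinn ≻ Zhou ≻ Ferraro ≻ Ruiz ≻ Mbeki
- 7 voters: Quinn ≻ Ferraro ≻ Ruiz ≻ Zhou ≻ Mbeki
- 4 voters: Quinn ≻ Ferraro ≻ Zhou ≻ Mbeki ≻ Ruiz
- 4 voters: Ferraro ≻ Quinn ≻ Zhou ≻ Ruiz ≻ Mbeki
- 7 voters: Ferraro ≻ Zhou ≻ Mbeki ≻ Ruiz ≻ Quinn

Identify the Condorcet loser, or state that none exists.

Pairwise majorities:
Ruiz vs Zhou: 7 to 16, Zhou.
Ruiz vs Mbeki: Ruiz, 12–11.
Ruiz vs Quinn: Ruiz preferred on 7 ballots; Quinn wins 16–7.
Ruiz vs Ferraro: 0 for Ruiz, 23 for Ferraro — Ferraro by 23–0.
Zhou–Mbeki: Zhou 23–0.
Zhou vs Quinn: 7 to 16, Quinn.
Zhou vs Ferraro: Zhou is ranked higher on 1 ballot, Ferraro on 22. Ferraro wins 22–1.
Mbeki vs Quinn: 7 for Mbeki, 16 for Quinn — Quinn by 16–7.
Mbeki vs Ferraro: Ferraro, 23–0.
Quinn vs Ferraro: 12 to 11, Quinn.
Only Mbeki has no wins; Mbeki is the Condorcet loser.

Mbeki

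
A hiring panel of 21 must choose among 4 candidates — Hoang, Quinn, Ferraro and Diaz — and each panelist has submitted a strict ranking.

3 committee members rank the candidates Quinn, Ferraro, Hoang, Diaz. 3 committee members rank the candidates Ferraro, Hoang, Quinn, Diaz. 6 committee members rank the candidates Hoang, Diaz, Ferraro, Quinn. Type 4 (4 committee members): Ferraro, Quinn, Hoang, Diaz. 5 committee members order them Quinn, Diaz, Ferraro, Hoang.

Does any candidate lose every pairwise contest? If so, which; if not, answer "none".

Pairwise majorities:
Hoang vs Quinn: Hoang preferred on 3+6 = 9 ballots; Quinn wins 12–9.
Hoang vs Ferraro: Hoang preferred on 6 ballots; Ferraro wins 15–6.
Hoang vs Diaz: Hoang wins 16–5.
Quinn vs Ferraro: 8 to 13, Ferraro.
Quinn vs Diaz: Quinn is ranked higher on 3+3+4+5 = 15 ballots, Diaz on 6. Quinn wins 15–6.
Ferraro vs Diaz: 3+3+4 = 10 for Ferraro, 11 for Diaz — Diaz by 11–10.
Each candidate has at least one pairwise win (Hoang beats Diaz; Quinn beats Hoang; Ferraro beats Hoang; Diaz beats Ferraro) — no Condorcet loser.

none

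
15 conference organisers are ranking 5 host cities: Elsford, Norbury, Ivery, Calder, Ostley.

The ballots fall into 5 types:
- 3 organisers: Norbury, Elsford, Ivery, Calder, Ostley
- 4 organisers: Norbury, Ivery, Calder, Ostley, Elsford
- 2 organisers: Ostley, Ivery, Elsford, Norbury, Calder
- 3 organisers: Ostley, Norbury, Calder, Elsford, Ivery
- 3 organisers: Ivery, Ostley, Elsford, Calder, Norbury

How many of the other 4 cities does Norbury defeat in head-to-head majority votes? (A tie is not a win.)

Norbury against each rival (15 organisers):
Norbury vs Elsford: 3+4+3 = 10 for Norbury, 5 for Elsford — Norbury by 10–5.
Norbury vs Ivery: Norbury wins 10–5.
Norbury vs Calder: Norbury wins 12–3.
Norbury vs Ostley: Norbury preferred on 3+4 = 7 ballots; Ostley wins 8–7.
Norbury beats Elsford, Ivery, Calder; loses to Ostley — 3 pairwise wins.

3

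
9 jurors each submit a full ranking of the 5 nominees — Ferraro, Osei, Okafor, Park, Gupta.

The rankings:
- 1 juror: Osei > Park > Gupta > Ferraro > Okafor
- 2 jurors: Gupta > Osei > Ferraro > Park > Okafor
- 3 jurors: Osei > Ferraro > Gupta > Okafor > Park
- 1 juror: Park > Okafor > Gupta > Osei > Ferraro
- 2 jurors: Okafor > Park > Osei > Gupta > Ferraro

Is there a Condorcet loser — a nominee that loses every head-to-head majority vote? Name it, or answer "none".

Pairwise majorities:
Ferraro vs Osei: 0 to 9, Osei.
Ferraro vs Okafor: Ferraro is ranked higher on 1+2+3 = 6 ballots, Okafor on 3. Ferraro wins 6–3.
Ferraro–Park: Ferraro 5–4.
Ferraro vs Gupta: Ferraro preferred on 3 ballots; Gupta wins 6–3.
Osei–Okafor: Osei 6–3.
Osei vs Park: 1+2+3 = 6 for Osei, 3 for Park — Osei by 6–3.
Osei vs Gupta: Osei preferred on 1+3+2 = 6 ballots; Osei wins 6–3.
Okafor vs Park: 3+2 = 5 for Okafor, 4 for Park — Okafor by 5–4.
Okafor vs Gupta: Gupta, 6–3.
Park–Gupta: Gupta 5–4.
Park is beaten in every head-to-head and is the Condorcet loser.

Park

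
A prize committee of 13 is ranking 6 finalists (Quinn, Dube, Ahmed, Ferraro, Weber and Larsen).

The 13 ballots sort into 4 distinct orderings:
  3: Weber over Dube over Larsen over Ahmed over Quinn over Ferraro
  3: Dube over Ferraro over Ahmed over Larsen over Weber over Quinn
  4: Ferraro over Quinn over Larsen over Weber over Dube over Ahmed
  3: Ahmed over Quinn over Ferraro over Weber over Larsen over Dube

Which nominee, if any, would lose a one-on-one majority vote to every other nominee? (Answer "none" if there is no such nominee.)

Head-to-head results (13 jurors):
Quinn vs Dube: 7 to 6, Quinn.
Quinn vs Ahmed: Ahmed wins 9–4.
Quinn vs Ferraro: 6 to 7, Ferraro.
Quinn vs Weber: Quinn is ranked higher on 4+3 = 7 ballots, Weber on 6. Quinn wins 7–6.
Quinn vs Larsen: Quinn is ranked higher on 4+3 = 7 ballots, Larsen on 6. Quinn wins 7–6.
Dube–Ahmed: Dube 10–3.
Dube vs Ferraro: Ferraro wins 7–6.
Dube–Weber: Weber 10–3.
Dube vs Larsen: Larsen, 7–6.
Ahmed vs Ferraro: 3+3 = 6 for Ahmed, 7 for Ferraro — Ferraro by 7–6.
Ahmed–Weber: Weber 7–6.
Ahmed vs Larsen: Ahmed preferred on 3+3 = 6 ballots; Larsen wins 7–6.
Ferraro vs Weber: Ferraro, 10–3.
Ferraro vs Larsen: Ferraro is ranked higher on 3+4+3 = 10 ballots, Larsen on 3. Ferraro wins 10–3.
Weber vs Larsen: 3+3 = 6 for Weber, 7 for Larsen — Larsen by 7–6.
Every nominee wins at least one matchup (Quinn beats Dube; Dube beats Ahmed; Ahmed beats Quinn; Ferraro beats Quinn; Weber beats Dube; Larsen beats Dube), so there is no Condorcet loser.

none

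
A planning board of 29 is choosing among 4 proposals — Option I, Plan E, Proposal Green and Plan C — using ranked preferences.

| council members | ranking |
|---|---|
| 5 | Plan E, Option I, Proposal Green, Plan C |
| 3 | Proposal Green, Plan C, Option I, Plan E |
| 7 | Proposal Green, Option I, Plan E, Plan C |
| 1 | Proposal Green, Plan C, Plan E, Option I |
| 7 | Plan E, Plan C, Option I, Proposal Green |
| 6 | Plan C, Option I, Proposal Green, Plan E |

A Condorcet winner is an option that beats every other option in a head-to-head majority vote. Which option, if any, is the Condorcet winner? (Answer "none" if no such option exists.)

none

Pairwise majorities:
Option I vs Plan E: Option I preferred on 3+7+6 = 16 ballots; Option I wins 16–13.
Option I vs Proposal Green: 5+7+6 = 18 for Option I, 11 for Proposal Green — Option I by 18–11.
Option I vs Plan C: Option I is ranked higher on 5+7 = 12 ballots, Plan C on 17. Plan C wins 17–12.
Plan E vs Proposal Green: Plan E preferred on 5+7 = 12 ballots; Proposal Green wins 17–12.
Plan E vs Plan C: Plan E preferred on 5+7+7 = 19 ballots; Plan E wins 19–10.
Proposal Green vs Plan C: Proposal Green is ranked higher on 5+3+7+1 = 16 ballots, Plan C on 13. Proposal Green wins 16–13.
Every option loses at least once (Option I loses to Plan C; Plan E loses to Option I; Proposal Green loses to Option I; Plan C loses to Plan E). The majority relation contains the cycle Option I beats Plan E beats Plan C beats Option I, so there is no Condorcet winner.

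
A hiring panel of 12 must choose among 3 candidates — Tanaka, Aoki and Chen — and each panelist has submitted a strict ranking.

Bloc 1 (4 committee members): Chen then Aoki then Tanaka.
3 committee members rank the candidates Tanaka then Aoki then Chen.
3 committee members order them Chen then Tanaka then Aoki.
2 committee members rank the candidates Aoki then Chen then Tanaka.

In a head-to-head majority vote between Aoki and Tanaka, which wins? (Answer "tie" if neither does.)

Ballots ranking Aoki above Tanaka: 4 + 2 = 6.
Ballots ranking Tanaka above Aoki: 12 − 6 = 6.
6–6: the pair ties.

tie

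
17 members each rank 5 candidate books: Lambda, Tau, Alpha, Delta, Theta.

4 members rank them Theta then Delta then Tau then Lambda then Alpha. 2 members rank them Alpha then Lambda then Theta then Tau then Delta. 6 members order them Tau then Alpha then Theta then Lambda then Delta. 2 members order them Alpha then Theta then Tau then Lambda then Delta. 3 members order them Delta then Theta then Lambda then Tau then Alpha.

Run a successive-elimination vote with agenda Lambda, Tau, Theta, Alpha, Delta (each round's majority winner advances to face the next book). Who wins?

Alpha

Round 1: Lambda vs Tau — 5–12, Tau advances.
Round 2: Tau vs Theta — 6–11, Theta advances.
Round 3: Theta vs Alpha — 7–10, Alpha advances.
Round 4: Alpha vs Delta — 10–7, Alpha advances.
Alpha survives the agenda.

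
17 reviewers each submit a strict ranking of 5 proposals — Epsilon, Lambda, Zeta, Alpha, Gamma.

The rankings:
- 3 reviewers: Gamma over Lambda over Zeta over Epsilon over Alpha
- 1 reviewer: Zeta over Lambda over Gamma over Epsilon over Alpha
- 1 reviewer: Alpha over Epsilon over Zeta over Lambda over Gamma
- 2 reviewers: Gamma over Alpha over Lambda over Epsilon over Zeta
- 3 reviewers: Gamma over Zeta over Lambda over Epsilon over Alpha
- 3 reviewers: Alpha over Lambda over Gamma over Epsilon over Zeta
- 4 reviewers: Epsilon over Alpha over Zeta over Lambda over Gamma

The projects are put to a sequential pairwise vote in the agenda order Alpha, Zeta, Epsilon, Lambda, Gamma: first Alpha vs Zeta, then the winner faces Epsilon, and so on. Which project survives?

Lambda

Round 1: Alpha vs Zeta — 10–7, Alpha advances.
Round 2: Alpha vs Epsilon — 6–11, Epsilon advances.
Round 3: Epsilon vs Lambda — 5–12, Lambda advances.
Round 4: Lambda vs Gamma — 9–8, Lambda advances.
The agenda winner is Lambda.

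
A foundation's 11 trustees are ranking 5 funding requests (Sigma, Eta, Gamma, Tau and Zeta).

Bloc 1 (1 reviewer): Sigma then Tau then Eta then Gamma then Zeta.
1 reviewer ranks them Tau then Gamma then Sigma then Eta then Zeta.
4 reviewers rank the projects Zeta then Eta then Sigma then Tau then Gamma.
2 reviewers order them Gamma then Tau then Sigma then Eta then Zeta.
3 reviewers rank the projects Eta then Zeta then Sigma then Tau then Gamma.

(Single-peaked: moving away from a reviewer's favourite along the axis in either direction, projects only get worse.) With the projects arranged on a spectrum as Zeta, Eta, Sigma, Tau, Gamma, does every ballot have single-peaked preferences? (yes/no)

yes

Axis positions: Zeta=1, Eta=2, Sigma=3, Tau=4, Gamma=5.
Bloc 1 (peak Sigma at position 3): ranking walks positions 3-4-2-5-1, expanding outward from the peak — single-peaked.
Bloc 2 (peak Tau at position 4): ranking walks positions 4-5-3-2-1, expanding outward from the peak — single-peaked.
Bloc 3 (peak Zeta at position 1): ranking walks positions 1-2-3-4-5, expanding outward from the peak — single-peaked.
Bloc 4 (peak Gamma at position 5): ranking walks positions 5-4-3-2-1, expanding outward from the peak — single-peaked.
Bloc 5 (peak Eta at position 2): ranking walks positions 2-1-3-4-5, expanding outward from the peak — single-peaked.
Every ranking is single-peaked on this axis.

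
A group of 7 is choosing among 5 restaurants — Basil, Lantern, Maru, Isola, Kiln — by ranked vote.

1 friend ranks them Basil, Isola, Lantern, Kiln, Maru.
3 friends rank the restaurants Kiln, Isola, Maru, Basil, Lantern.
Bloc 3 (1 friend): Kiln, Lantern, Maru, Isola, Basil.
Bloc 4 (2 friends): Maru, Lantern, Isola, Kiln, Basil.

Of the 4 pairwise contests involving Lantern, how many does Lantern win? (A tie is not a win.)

0

Lantern against each rival (7 friends):
Lantern vs Basil: 3 to 4, Basil.
Lantern vs Maru: Maru wins 5–2.
Lantern vs Isola: 3 to 4, Isola.
Lantern vs Kiln: 1+2 = 3 for Lantern, 4 for Kiln — Kiln by 4–3.
Lantern beats no one; loses to Basil, Maru, Isola, Kiln — 0 pairwise wins.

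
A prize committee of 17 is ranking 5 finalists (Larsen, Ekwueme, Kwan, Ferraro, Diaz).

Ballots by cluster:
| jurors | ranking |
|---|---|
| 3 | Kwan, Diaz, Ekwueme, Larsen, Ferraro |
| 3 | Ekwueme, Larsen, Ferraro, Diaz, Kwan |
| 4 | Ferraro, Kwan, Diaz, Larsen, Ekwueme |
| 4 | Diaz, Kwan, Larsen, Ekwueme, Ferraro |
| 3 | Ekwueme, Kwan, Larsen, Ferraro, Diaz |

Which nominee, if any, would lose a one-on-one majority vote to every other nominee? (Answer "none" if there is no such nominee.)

none

Head-to-head results (17 jurors):
Larsen vs Ekwueme: Ekwueme wins 9–8.
Larsen vs Kwan: 3 to 14, Kwan.
Larsen vs Ferraro: Larsen is ranked higher on 3+3+4+3 = 13 ballots, Ferraro on 4. Larsen wins 13–4.
Larsen vs Diaz: 3+3 = 6 for Larsen, 11 for Diaz — Diaz by 11–6.
Ekwueme vs Kwan: Ekwueme is ranked higher on 3+3 = 6 ballots, Kwan on 11. Kwan wins 11–6.
Ekwueme vs Ferraro: Ekwueme wins 13–4.
Ekwueme vs Diaz: Diaz, 11–6.
Kwan–Ferraro: Kwan 10–7.
Kwan–Diaz: Kwan 10–7.
Ferraro vs Diaz: 10 to 7, Ferraro.
Every nominee wins at least one matchup (Larsen beats Ferraro; Ekwueme beats Larsen; Kwan beats Larsen; Ferraro beats Diaz; Diaz beats Larsen), so there is no Condorcet loser.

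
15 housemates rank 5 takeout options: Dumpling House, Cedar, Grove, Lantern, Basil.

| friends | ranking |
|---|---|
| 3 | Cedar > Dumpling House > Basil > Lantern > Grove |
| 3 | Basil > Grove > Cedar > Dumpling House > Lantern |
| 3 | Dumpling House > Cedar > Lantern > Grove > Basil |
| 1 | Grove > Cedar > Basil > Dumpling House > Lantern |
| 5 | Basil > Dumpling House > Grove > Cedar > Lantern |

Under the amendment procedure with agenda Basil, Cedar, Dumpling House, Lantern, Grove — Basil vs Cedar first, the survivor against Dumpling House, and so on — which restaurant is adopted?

Round 1: Basil vs Cedar — 8–7, Basil advances.
Round 2: Basil vs Dumpling House — 9–6, Basil advances.
Round 3: Basil vs Lantern — 12–3, Basil advances.
Round 4: Basil vs Grove — 11–4, Basil advances.
Basil survives the agenda.

Basil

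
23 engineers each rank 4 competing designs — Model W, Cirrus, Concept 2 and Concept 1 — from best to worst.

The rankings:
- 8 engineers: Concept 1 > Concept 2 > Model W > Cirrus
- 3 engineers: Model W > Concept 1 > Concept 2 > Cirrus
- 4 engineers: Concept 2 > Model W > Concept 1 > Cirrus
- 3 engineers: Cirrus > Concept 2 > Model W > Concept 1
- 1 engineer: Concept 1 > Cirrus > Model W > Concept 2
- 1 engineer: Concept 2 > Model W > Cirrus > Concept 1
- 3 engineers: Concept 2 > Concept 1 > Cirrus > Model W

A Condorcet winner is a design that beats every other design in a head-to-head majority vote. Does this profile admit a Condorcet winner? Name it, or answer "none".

Head-to-head results (23 engineers):
Model W vs Cirrus: Model W wins 16–7.
Model W vs Concept 2: Model W is ranked higher on 3+1 = 4 ballots, Concept 2 on 19. Concept 2 wins 19–4.
Model W vs Concept 1: Concept 1 wins 12–11.
Cirrus vs Concept 2: Cirrus preferred on 3+1 = 4 ballots; Concept 2 wins 19–4.
Cirrus vs Concept 1: Cirrus preferred on 3+1 = 4 ballots; Concept 1 wins 19–4.
Concept 2 vs Concept 1: Concept 2 is ranked higher on 4+3+1+3 = 11 ballots, Concept 1 on 12. Concept 1 wins 12–11.
Concept 1 wins every pairwise contest, so Concept 1 is the Condorcet winner.

Concept 1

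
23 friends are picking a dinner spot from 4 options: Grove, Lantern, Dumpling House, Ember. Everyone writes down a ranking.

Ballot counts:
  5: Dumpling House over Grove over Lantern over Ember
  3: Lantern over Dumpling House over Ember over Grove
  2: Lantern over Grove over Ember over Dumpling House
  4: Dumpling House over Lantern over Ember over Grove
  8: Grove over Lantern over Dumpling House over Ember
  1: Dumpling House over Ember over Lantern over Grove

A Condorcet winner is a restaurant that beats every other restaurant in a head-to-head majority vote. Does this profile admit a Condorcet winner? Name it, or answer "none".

Head-to-head results (23 friends):
Grove vs Lantern: Grove preferred on 5+8 = 13 ballots; Grove wins 13–10.
Grove vs Dumpling House: 2+8 = 10 for Grove, 13 for Dumpling House — Dumpling House by 13–10.
Grove vs Ember: Grove is ranked higher on 5+2+8 = 15 ballots, Ember on 8. Grove wins 15–8.
Lantern vs Dumpling House: 3+2+8 = 13 for Lantern, 10 for Dumpling House — Lantern by 13–10.
Lantern vs Ember: Lantern is ranked higher on 5+3+2+4+8 = 22 ballots, Ember on 1. Lantern wins 22–1.
Dumpling House vs Ember: 5+3+4+8+1 = 21 for Dumpling House, 2 for Ember — Dumpling House by 21–2.
Each restaurant drops at least one matchup (Grove loses to Dumpling House; Lantern loses to Grove; Dumpling House loses to Lantern; Ember loses to Grove); the cycle Grove beats Lantern beats Dumpling House beats Grove rules out a Condorcet winner.

none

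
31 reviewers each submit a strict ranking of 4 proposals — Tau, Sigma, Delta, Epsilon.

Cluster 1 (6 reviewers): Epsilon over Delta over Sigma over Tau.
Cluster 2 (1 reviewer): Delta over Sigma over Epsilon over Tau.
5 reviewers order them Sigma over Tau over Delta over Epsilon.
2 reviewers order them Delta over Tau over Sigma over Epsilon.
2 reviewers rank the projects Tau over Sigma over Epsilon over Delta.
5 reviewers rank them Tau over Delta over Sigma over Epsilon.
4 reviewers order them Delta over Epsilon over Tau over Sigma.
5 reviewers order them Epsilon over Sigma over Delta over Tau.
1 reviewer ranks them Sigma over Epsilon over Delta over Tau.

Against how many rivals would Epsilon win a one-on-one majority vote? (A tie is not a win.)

1

Epsilon against each rival (31 reviewers):
Epsilon vs Tau: 17 to 14, Epsilon.
Epsilon vs Sigma: Sigma wins 16–15.
Epsilon vs Delta: Epsilon preferred on 6+2+5+1 = 14 ballots; Delta wins 17–14.
Epsilon beats Tau; loses to Sigma, Delta — 1 pairwise win.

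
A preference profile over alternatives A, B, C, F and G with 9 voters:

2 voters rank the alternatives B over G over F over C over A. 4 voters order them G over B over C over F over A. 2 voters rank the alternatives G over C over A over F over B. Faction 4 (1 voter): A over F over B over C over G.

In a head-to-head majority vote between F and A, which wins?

Ballots ranking F above A: 2 + 4 = 6.
Ballots ranking A above F: 9 − 6 = 3.
F wins the head-to-head 6–3.

F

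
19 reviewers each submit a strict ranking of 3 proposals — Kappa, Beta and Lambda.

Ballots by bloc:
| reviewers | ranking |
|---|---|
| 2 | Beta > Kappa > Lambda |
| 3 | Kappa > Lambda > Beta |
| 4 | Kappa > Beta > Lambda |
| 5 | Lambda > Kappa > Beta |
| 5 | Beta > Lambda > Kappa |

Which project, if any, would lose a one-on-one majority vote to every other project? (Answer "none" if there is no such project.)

none

Pairwise majorities:
Kappa vs Beta: Kappa, 12–7.
Kappa vs Lambda: Kappa preferred on 2+3+4 = 9 ballots; Lambda wins 10–9.
Beta vs Lambda: 11 to 8, Beta.
Every project wins at least one matchup (Kappa beats Beta; Beta beats Lambda; Lambda beats Kappa), so there is no Condorcet loser.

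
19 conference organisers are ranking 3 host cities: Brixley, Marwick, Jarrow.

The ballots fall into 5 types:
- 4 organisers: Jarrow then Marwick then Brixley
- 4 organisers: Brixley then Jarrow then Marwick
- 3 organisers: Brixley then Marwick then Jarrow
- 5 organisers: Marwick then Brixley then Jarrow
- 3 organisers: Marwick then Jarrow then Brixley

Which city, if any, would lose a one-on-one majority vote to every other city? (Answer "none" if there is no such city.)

Jarrow

Head-to-head results (19 organisers):
Brixley vs Marwick: 7 to 12, Marwick.
Brixley vs Jarrow: 12 to 7, Brixley.
Marwick vs Jarrow: Marwick wins 11–8.
Only Jarrow has no wins; Jarrow is the Condorcet loser.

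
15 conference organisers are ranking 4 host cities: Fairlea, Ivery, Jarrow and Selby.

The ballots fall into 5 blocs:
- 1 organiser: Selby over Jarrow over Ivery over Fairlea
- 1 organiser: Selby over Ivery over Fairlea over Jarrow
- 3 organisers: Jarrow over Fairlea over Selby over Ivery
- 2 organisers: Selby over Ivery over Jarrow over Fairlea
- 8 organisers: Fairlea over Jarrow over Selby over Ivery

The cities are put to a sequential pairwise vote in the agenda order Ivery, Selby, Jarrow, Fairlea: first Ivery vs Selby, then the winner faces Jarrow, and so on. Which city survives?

Round 1: Ivery vs Selby — 0–15, Selby advances.
Round 2: Selby vs Jarrow — 4–11, Jarrow advances.
Round 3: Jarrow vs Fairlea — 6–9, Fairlea advances.
Fairlea survives the agenda.

Fairlea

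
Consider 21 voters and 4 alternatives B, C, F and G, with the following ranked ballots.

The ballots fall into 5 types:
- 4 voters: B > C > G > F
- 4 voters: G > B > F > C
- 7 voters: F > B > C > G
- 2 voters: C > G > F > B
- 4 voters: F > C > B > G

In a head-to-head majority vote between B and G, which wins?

B

Ballots ranking B above G: 4 + 7 + 4 = 15.
Ballots ranking G above B: 21 − 15 = 6.
B wins the head-to-head 15–6.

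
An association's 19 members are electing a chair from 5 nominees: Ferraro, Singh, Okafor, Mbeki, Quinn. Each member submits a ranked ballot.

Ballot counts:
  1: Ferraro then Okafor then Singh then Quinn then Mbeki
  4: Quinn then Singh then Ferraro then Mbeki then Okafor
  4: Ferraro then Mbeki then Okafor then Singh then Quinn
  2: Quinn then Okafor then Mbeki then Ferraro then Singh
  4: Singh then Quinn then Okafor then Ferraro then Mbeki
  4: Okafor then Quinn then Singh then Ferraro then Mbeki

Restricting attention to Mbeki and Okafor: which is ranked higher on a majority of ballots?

Okafor

Ballots ranking Mbeki above Okafor: 4 + 4 = 8.
Ballots ranking Okafor above Mbeki: 19 − 8 = 11.
Okafor wins the head-to-head 11–8.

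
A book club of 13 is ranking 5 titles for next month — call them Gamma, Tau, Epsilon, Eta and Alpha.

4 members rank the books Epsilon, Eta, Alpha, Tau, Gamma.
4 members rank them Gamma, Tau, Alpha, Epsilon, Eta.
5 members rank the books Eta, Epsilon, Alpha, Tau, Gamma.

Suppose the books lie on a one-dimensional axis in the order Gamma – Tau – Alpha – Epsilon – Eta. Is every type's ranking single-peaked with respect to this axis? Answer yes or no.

Axis positions: Gamma=1, Tau=2, Alpha=3, Epsilon=4, Eta=5.
Type 1 (peak Epsilon at position 4): ranking walks positions 4-5-3-2-1, expanding outward from the peak — single-peaked.
Type 2 (peak Gamma at position 1): ranking walks positions 1-2-3-4-5, expanding outward from the peak — single-peaked.
Type 3 (peak Eta at position 5): ranking walks positions 5-4-3-2-1, expanding outward from the peak — single-peaked.
Every ranking is single-peaked on this axis.

yes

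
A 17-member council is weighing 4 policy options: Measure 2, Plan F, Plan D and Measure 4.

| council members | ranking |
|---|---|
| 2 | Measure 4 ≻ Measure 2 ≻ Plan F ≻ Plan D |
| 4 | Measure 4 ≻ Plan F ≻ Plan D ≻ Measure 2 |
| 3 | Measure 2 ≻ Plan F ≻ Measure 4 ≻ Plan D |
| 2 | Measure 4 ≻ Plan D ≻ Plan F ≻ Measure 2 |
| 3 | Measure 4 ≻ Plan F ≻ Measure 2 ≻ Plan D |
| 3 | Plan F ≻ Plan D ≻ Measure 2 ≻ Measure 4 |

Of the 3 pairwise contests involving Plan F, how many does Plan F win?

Plan F against each rival (17 council members):
Plan F vs Measure 2: 4+2+3+3 = 12 for Plan F, 5 for Measure 2 — Plan F by 12–5.
Plan F–Plan D: Plan F 15–2.
Plan F vs Measure 4: 6 to 11, Measure 4.
Plan F beats Measure 2, Plan D; loses to Measure 4 — 2 pairwise wins.

2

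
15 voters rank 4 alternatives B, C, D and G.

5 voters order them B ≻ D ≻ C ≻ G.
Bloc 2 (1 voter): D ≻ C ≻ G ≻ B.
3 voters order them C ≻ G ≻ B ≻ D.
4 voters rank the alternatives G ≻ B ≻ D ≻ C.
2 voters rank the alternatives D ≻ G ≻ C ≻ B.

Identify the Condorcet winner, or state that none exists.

none

Pairwise majorities:
B vs C: B wins 9–6.
B vs D: B wins 12–3.
B–G: G 10–5.
C vs D: D wins 12–3.
C vs G: C is ranked higher on 5+1+3 = 9 ballots, G on 6. C wins 9–6.
D vs G: D wins 8–7.
No alternative is unbeaten: B loses to G; C loses to B; D loses to B; G loses to C. In particular B → C → G → B is a majority cycle — no Condorcet winner exists.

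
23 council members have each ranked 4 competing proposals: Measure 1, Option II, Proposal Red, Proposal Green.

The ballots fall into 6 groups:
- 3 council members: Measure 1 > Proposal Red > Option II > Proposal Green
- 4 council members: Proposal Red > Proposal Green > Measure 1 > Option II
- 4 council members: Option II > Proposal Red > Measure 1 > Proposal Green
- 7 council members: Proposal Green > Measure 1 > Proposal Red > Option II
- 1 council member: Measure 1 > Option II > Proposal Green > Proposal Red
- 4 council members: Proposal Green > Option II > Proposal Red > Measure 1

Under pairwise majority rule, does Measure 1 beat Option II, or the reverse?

Ballots ranking Measure 1 above Option II: 3 + 4 + 7 + 1 = 15.
Ballots ranking Option II above Measure 1: 23 − 15 = 8.
Measure 1 wins the head-to-head 15–8.

Measure 1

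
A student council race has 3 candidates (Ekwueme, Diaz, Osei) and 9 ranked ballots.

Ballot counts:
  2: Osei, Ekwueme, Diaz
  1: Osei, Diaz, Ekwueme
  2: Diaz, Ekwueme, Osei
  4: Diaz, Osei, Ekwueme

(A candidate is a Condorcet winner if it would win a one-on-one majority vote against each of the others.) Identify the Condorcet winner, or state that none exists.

Check each pair by majority over 9 ballots:
Ekwueme vs Diaz: 2 to 7, Diaz.
Ekwueme vs Osei: 2 to 7, Osei.
Diaz vs Osei: 2+4 = 6 for Diaz, 3 for Osei — Diaz by 6–3.
Diaz beats each of Ekwueme, Osei — Diaz is the Condorcet winner.

Diaz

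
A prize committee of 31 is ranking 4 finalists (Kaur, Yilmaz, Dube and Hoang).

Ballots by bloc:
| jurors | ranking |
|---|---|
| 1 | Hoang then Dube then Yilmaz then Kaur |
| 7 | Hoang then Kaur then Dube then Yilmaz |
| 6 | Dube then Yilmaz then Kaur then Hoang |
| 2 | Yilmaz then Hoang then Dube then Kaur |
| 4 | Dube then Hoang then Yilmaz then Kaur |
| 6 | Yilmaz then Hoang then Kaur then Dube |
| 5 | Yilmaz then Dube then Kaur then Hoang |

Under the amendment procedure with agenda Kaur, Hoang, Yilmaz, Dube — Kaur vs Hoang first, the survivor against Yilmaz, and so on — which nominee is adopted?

Dube

Round 1: Kaur vs Hoang — 11–20, Hoang advances.
Round 2: Hoang vs Yilmaz — 12–19, Yilmaz advances.
Round 3: Yilmaz vs Dube — 13–18, Dube advances.
Dube survives the agenda.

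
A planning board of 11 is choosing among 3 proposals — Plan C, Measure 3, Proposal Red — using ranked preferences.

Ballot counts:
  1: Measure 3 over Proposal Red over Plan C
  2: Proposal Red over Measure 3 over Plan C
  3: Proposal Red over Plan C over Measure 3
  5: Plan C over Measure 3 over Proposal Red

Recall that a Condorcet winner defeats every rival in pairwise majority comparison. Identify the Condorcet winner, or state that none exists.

none

Check each pair by majority over 11 ballots:
Plan C vs Measure 3: Plan C wins 8–3.
Plan C vs Proposal Red: Proposal Red wins 6–5.
Measure 3–Proposal Red: Measure 3 6–5.
Each option drops at least one matchup (Plan C loses to Proposal Red; Measure 3 loses to Plan C; Proposal Red loses to Measure 3); the cycle Plan C → Measure 3 → Proposal Red → Plan C rules out a Condorcet winner.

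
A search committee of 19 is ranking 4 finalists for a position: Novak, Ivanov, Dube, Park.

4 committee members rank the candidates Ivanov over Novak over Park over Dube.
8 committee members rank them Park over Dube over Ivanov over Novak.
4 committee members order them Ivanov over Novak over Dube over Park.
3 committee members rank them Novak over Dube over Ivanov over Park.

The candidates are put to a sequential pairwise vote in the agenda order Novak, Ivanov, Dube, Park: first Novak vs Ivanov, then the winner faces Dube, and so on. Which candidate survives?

Round 1: Novak vs Ivanov — 3–16, Ivanov advances.
Round 2: Ivanov vs Dube — 8–11, Dube advances.
Round 3: Dube vs Park — 7–12, Park advances.
The agenda winner is Park.

Park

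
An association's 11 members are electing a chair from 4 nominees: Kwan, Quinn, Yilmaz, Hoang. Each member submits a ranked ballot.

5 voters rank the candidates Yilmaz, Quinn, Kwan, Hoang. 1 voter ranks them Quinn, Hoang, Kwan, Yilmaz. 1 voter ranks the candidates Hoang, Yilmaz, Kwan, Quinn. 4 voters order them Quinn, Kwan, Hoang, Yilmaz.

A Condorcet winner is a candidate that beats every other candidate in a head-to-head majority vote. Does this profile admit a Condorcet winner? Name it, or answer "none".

Check each pair by majority over 11 ballots:
Kwan vs Quinn: Kwan preferred on 1 ballot; Quinn wins 10–1.
Kwan vs Yilmaz: Kwan is ranked higher on 1+4 = 5 ballots, Yilmaz on 6. Yilmaz wins 6–5.
Kwan vs Hoang: Kwan preferred on 5+4 = 9 ballots; Kwan wins 9–2.
Quinn vs Yilmaz: Quinn is ranked higher on 1+4 = 5 ballots, Yilmaz on 6. Yilmaz wins 6–5.
Quinn vs Hoang: Quinn is ranked higher on 5+1+4 = 10 ballots, Hoang on 1. Quinn wins 10–1.
Yilmaz vs Hoang: Yilmaz preferred on 5 ballots; Hoang wins 6–5.
Each candidate drops at least one matchup (Kwan loses to Quinn; Quinn loses to Yilmaz; Yilmaz loses to Hoang; Hoang loses to Kwan); the cycle Kwan beats Hoang beats Yilmaz beats Kwan rules out a Condorcet winner.

none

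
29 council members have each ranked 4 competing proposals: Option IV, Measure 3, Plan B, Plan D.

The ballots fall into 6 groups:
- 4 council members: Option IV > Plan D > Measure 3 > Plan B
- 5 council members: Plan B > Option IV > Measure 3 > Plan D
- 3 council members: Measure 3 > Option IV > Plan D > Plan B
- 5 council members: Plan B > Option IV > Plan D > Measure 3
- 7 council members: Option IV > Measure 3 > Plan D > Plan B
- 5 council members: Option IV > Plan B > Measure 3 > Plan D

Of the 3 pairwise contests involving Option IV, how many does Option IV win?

3

Option IV against each rival (29 council members):
Option IV vs Measure 3: Option IV preferred on 4+5+5+7+5 = 26 ballots; Option IV wins 26–3.
Option IV–Plan B: Option IV 19–10.
Option IV vs Plan D: 4+5+3+5+7+5 = 29 for Option IV, 0 for Plan D — Option IV by 29–0.
Option IV beats Measure 3, Plan B, Plan D — 3 pairwise wins.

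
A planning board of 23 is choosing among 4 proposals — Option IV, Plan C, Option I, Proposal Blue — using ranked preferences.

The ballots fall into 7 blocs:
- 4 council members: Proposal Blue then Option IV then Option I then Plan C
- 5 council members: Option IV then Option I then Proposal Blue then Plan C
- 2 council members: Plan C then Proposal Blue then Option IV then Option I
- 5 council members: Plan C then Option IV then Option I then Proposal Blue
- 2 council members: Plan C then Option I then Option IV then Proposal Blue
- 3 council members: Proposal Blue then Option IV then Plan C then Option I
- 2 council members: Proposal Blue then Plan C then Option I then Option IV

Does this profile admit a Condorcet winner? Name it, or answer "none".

Pairwise majorities:
Option IV–Plan C: Option IV 12–11.
Option IV vs Option I: Option IV, 19–4.
Option IV vs Proposal Blue: Option IV wins 12–11.
Plan C vs Option I: Plan C wins 14–9.
Plan C–Proposal Blue: Proposal Blue 14–9.
Option I vs Proposal Blue: Option I wins 12–11.
Option IV defeats every rival head-to-head and is the Condorcet winner.

Option IV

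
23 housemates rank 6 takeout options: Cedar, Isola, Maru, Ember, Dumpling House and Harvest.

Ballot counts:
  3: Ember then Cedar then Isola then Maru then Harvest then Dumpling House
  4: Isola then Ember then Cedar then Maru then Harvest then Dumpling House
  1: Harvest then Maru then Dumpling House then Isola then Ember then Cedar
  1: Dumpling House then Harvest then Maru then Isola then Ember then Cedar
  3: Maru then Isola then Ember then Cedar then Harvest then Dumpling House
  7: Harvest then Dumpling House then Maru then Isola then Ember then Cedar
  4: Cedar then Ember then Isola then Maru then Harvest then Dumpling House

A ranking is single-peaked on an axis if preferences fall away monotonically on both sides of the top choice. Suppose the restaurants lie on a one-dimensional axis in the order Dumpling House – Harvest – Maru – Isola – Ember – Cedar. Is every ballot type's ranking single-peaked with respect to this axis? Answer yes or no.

yes

Axis positions: Dumpling House=1, Harvest=2, Maru=3, Isola=4, Ember=5, Cedar=6.
Ballot type 1 (peak Ember at position 5): ranking walks positions 5-6-4-3-2-1, expanding outward from the peak — single-peaked.
Ballot type 2 (peak Isola at position 4): ranking walks positions 4-5-6-3-2-1, expanding outward from the peak — single-peaked.
Ballot type 3 (peak Harvest at position 2): ranking walks positions 2-3-1-4-5-6, expanding outward from the peak — single-peaked.
Ballot type 4 (peak Dumpling House at position 1): ranking walks positions 1-2-3-4-5-6, expanding outward from the peak — single-peaked.
Ballot type 5 (peak Maru at position 3): ranking walks positions 3-4-5-6-2-1, expanding outward from the peak — single-peaked.
Ballot type 6 (peak Harvest at position 2): ranking walks positions 2-1-3-4-5-6, expanding outward from the peak — single-peaked.
Ballot type 7 (peak Cedar at position 6): ranking walks positions 6-5-4-3-2-1, expanding outward from the peak — single-peaked.
Every ranking is single-peaked on this axis.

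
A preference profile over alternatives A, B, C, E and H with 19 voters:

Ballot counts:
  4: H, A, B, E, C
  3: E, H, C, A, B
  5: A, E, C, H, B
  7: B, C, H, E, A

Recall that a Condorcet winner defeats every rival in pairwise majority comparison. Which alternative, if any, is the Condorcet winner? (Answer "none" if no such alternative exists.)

Pairwise majorities:
A vs B: 4+3+5 = 12 for A, 7 for B — A by 12–7.
A vs C: A preferred on 4+5 = 9 ballots; C wins 10–9.
A vs E: E, 10–9.
A vs H: H wins 14–5.
B vs C: 11 to 8, B.
B–E: B 11–8.
B vs H: B preferred on 7 ballots; H wins 12–7.
C vs E: C is ranked higher on 7 ballots, E on 12. E wins 12–7.
C vs H: C preferred on 5+7 = 12 ballots; C wins 12–7.
E vs H: H, 11–8.
Every alternative loses at least once (A loses to C; B loses to A; C loses to B; E loses to B; H loses to C). The majority relation contains the cycle A > B > C > A, so there is no Condorcet winner.

none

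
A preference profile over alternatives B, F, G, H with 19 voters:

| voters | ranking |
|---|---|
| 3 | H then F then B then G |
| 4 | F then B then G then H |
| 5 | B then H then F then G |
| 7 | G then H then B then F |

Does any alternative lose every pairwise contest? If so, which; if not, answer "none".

Head-to-head results (19 voters):
B vs F: B, 12–7.
B vs G: B is ranked higher on 3+4+5 = 12 ballots, G on 7. B wins 12–7.
B vs H: B is ranked higher on 4+5 = 9 ballots, H on 10. H wins 10–9.
F vs G: F wins 12–7.
F vs H: 4 for F, 15 for H — H by 15–4.
G vs H: G preferred on 4+7 = 11 ballots; G wins 11–8.
Every alternative wins at least one matchup (B beats F; F beats G; G beats H; H beats B), so there is no Condorcet loser.

none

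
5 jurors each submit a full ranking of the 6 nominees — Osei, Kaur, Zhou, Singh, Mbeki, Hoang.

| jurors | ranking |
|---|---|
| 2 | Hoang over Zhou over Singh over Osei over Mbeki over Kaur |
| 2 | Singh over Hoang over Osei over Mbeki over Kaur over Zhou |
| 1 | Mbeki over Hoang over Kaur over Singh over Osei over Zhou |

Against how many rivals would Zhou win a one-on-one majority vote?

0

Zhou against each rival (5 jurors):
Zhou vs Osei: Zhou is ranked higher on 2 ballots, Osei on 3. Osei wins 3–2.
Zhou vs Kaur: 2 to 3, Kaur.
Zhou vs Singh: Zhou preferred on 2 ballots; Singh wins 3–2.
Zhou–Mbeki: Mbeki 3–2.
Zhou vs Hoang: Hoang wins 5–0.
Zhou beats no one; loses to Osei, Kaur, Singh, Mbeki, Hoang — 0 pairwise wins.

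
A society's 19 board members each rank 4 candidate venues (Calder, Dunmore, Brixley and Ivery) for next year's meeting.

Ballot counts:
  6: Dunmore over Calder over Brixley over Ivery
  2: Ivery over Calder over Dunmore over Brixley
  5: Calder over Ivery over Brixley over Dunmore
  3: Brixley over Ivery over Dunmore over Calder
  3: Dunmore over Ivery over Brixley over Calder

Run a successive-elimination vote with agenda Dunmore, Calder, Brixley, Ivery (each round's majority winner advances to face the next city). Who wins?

Ivery

Round 1: Dunmore vs Calder — 12–7, Dunmore advances.
Round 2: Dunmore vs Brixley — 11–8, Dunmore advances.
Round 3: Dunmore vs Ivery — 9–10, Ivery advances.
Ivery survives the agenda.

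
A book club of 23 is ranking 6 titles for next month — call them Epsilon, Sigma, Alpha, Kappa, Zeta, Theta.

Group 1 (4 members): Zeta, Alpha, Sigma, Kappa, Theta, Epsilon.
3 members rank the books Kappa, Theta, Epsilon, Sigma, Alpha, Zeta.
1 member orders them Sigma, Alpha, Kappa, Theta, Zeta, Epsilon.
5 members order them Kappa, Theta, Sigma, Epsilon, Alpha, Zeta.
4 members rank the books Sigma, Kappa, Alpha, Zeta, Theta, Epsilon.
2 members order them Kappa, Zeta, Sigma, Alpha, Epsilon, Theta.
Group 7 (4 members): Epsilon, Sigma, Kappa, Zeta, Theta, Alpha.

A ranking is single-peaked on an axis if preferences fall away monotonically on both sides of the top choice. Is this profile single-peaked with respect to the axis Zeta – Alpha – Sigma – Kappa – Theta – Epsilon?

no

Axis positions: Zeta=1, Alpha=2, Sigma=3, Kappa=4, Theta=5, Epsilon=6.
Group 1 (peak Zeta at position 1): ranking walks positions 1-2-3-4-5-6, expanding outward from the peak — single-peaked.
Group 2 (peak Kappa at position 4): ranking walks positions 4-5-6-3-2-1, expanding outward from the peak — single-peaked.
Group 3 (peak Sigma at position 3): ranking walks positions 3-2-4-5-1-6, expanding outward from the peak — single-peaked.
Group 4 (peak Kappa at position 4): ranking walks positions 4-5-3-6-2-1, expanding outward from the peak — single-peaked.
Group 5 (peak Sigma at position 3): ranking walks positions 3-4-2-1-5-6, expanding outward from the peak — single-peaked.
Group 6: ranking walks positions 4-1-3-2-6-5; Zeta is ranked above Sigma even though Sigma lies between Zeta and the peak Kappa on the axis — preferences dip and rise again. Not single-peaked.
Group 7: ranking walks positions 6-3-4-1-5-2; Sigma is ranked above Theta even though Theta lies between Sigma and the peak Epsilon on the axis — preferences dip and rise again. Not single-peaked.
Group 6 violates single-peakedness, so the profile is not single-peaked on this axis.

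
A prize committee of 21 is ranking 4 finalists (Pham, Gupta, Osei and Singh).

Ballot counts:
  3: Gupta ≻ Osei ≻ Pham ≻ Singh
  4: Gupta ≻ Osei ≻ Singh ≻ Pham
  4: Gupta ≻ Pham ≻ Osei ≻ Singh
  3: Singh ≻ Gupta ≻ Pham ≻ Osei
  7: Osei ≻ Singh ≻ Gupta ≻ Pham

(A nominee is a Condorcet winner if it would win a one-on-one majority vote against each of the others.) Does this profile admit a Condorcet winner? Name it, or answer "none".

Head-to-head results (21 jurors):
Pham vs Gupta: Gupta wins 21–0.
Pham–Osei: Osei 14–7.
Pham vs Singh: Singh, 14–7.
Gupta vs Osei: Gupta wins 14–7.
Gupta vs Singh: Gupta, 11–10.
Osei vs Singh: Osei, 18–3.
Gupta beats each of Pham, Osei, Singh — Gupta is the Condorcet winner.

Gupta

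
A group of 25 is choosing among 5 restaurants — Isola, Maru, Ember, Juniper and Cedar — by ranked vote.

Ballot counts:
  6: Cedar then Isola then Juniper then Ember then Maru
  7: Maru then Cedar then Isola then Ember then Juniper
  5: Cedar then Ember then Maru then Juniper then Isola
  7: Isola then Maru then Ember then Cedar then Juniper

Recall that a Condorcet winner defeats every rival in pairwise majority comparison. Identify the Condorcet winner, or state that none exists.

none

Pairwise majorities:
Isola vs Maru: Isola is ranked higher on 6+7 = 13 ballots, Maru on 12. Isola wins 13–12.
Isola vs Ember: Isola preferred on 6+7+7 = 20 ballots; Isola wins 20–5.
Isola vs Juniper: 20 to 5, Isola.
Isola vs Cedar: 7 to 18, Cedar.
Maru vs Ember: 14 to 11, Maru.
Maru vs Juniper: 7+5+7 = 19 for Maru, 6 for Juniper — Maru by 19–6.
Maru vs Cedar: 14 to 11, Maru.
Ember vs Juniper: 7+5+7 = 19 for Ember, 6 for Juniper — Ember by 19–6.
Ember vs Cedar: 7 to 18, Cedar.
Juniper vs Cedar: Juniper is ranked higher on 0 ballots, Cedar on 25. Cedar wins 25–0.
No restaurant is unbeaten: Isola loses to Cedar; Maru loses to Isola; Ember loses to Isola; Juniper loses to Isola; Cedar loses to Maru. In particular Isola beats Maru beats Cedar beats Isola is a majority cycle — no Condorcet winner exists.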